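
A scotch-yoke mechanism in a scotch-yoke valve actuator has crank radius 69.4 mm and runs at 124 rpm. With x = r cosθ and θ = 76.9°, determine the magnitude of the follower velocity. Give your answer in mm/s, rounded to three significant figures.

ω = 12.99 rad/s (from 124 rpm).
x = r cosθ ⇒ ẋ = −rω sinθ.
|v| = rω|sinθ| = 0.0694·12.99·|sin 76.9°| = 0.87772 m/s = 877.72 mm/s.

878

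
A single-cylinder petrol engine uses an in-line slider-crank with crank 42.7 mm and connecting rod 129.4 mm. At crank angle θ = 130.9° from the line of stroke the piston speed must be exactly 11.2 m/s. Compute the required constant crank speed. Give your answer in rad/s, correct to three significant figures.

447

For an in-line slider-crank, |v_piston| = rω|sinθ|·[1 + r cosθ/√(L² − r² sin²θ)].
With r = 0.0427 m, L = 0.1294 m, θ = 130.9°: the bracketed kinematic factor |dx/dθ| = 0.025074 m.
ω = v/|dx/dθ| = 11.2/0.025074 = 446.67 rad/s.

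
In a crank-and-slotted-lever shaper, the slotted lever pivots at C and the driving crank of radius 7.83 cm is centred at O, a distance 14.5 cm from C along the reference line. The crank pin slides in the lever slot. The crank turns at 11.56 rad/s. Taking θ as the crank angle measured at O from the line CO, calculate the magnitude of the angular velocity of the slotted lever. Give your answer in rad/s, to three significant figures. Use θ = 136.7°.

2.32

ω = 11.56 rad/s
Crank pin A relative to C: A = (d + r cosθ, r sinθ); lever angle φ = atan2(r sinθ, d + r cosθ).
Differentiating tanφ: φ̇ = rω(d cosθ + r)/(d² + r² + 2dr cosθ).
d² + r² + 2dr cosθ = |CA|² = 0.0106304 m²;  d cosθ + r = -0.027227 m.
|ω_lever| = |0.0783·11.56·-0.027227| / 0.0106304 = 2.3183 rad/s.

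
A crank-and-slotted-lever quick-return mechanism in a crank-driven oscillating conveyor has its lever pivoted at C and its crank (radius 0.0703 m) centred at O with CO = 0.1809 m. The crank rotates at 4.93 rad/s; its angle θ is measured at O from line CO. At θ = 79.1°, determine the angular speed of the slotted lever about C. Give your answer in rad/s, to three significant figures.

ω = 4.93 rad/s
Crank pin A relative to C: A = (d + r cosθ, r sinθ); lever angle φ = atan2(r sinθ, d + r cosθ).
Differentiating tanφ: φ̇ = rω(d cosθ + r)/(d² + r² + 2dr cosθ).
d² + r² + 2dr cosθ = |CA|² = 0.0424765 m²;  d cosθ + r = +0.10451 m.
|ω_lever| = |0.0703·4.93·+0.10451| / 0.0424765 = 0.85271 rad/s.

0.853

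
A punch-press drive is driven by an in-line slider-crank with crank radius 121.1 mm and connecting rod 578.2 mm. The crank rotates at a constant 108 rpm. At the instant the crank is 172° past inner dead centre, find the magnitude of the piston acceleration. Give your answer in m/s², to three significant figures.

12.2

ω = 2π·108/60 = 11.31 rad/s
x(θ) = r cosθ + √(L² − r² sin²θ); with ω constant, a = ω²·d²x/dθ².
d²x/dθ² = −r cosθ − r²(cos2θ)/√u − r⁴ sin²2θ/(4u^{3/2}),  u = L² − r² sin²θ = 0.334031 m².
Substituting r = 0.1211 m, L = 0.5782 m, θ = 172°: d²x/dθ² = +0.095509 m.
a = ω²·d²x/dθ² = (11.31)²·(+0.095509) = +12.217 m/s²;  |a| = 12.217 m/s².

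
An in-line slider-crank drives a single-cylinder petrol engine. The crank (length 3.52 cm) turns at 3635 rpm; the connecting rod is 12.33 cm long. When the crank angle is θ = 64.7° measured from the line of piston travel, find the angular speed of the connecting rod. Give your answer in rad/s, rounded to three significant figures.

48.1

ω = 380.7 rad/s (converted from 3635 rpm).
The rod makes angle φ with the slider axis where L sinφ = r sinθ; differentiating, L cosφ·φ̇ = r ω cosθ.
L cosφ = √(L² − r² sin²θ) = 0.11912 m.
|ω_rod| = r ω |cosθ| / √(L² − r² sin²θ) = 0.0352·380.7·0.42736/0.11912 = 48.07 rad/s.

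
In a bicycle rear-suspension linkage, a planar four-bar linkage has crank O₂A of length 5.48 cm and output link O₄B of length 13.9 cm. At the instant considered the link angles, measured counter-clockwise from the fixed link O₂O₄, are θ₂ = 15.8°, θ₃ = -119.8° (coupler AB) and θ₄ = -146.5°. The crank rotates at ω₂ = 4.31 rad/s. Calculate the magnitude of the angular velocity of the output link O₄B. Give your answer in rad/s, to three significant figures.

2.65

ω₂ = 4.31 rad/s
Differentiating the loop-closure r₂e^{iθ₂}+r₃e^{iθ₃}=r₁+r₄e^{iθ₄} gives r₂ω₂e^{iθ₂}+r₃ω₃e^{iθ₃}=r₄ω₄e^{iθ₄}.
Eliminating the other unknown: ω₄ = r₂ω₂ sin(θ₂−θ₃) / [r₄ sin(θ₄−θ₃)].
Numerator sine = +0.69966; denominator sine = -0.44932.
Result = 0.0548·4.31·(+0.69966) / (0.139·(-0.44932)) = -2.6459 rad/s; magnitude 2.6459 rad/s.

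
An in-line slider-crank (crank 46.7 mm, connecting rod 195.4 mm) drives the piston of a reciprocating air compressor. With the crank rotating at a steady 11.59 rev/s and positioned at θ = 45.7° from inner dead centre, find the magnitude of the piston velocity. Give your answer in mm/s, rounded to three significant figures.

2850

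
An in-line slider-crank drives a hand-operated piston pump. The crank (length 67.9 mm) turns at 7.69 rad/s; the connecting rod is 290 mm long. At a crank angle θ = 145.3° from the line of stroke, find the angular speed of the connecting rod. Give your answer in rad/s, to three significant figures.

ω = 7.69 rad/s
The rod makes angle φ with the slider axis where L sinφ = r sinθ; differentiating, L cosφ·φ̇ = r ω cosθ.
L cosφ = √(L² − r² sin²θ) = 0.28741 m.
|ω_rod| = r ω |cosθ| / √(L² − r² sin²θ) = 0.0679·7.69·0.82214/0.28741 = 1.4936 rad/s.

1.49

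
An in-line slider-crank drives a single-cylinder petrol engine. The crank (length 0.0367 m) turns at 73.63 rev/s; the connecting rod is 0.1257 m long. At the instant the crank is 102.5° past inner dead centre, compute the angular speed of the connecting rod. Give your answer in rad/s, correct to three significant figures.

30.5

ω = 462.6 rad/s (converted from 73.63 rev/s).
The rod makes angle φ with the slider axis where L sinφ = r sinθ; differentiating, L cosφ·φ̇ = r ω cosθ.
L cosφ = √(L² − r² sin²θ) = 0.12049 m.
|ω_rod| = r ω |cosθ| / √(L² − r² sin²θ) = 0.0367·462.6·0.21644/0.12049 = 30.5 rad/s.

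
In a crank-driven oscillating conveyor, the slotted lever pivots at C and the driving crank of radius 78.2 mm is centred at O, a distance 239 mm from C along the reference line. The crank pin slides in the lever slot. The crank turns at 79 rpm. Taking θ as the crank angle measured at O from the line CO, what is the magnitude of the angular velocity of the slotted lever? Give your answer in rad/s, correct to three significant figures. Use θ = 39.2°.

1.85

ω = 8.273 rad/s (from 79 rpm).
Crank pin A relative to C: A = (d + r cosθ, r sinθ); lever angle φ = atan2(r sinθ, d + r cosθ).
Differentiating tanφ: φ̇ = rω(d cosθ + r)/(d² + r² + 2dr cosθ).
d² + r² + 2dr cosθ = |CA|² = 0.0922034 m²;  d cosθ + r = +0.26341 m.
|ω_lever| = |0.0782·8.273·+0.26341| / 0.0922034 = 1.8482 rad/s.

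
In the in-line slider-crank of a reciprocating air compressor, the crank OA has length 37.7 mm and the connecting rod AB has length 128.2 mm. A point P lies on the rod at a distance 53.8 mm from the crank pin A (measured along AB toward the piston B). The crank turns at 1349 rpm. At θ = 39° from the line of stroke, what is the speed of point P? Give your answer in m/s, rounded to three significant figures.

4.39

ω = 141.3 rad/s.  Crank-pin speed |V_A| = rω = 5.3258 m/s, perpendicular to OA.
Rod angle: sinφ = −(r/L) sinθ ⇒ φ = -10.665°; ω_rod = −rω cosθ/√(L²−r²sin²θ) = -32.852 rad/s.
V_P = V_A + ω_rod × AP, with AP = 0.0538 m along the rod.
Components: V_Px = −rω sinθ − a·ω_rod·sinφ = -3.6787 m/s;  V_Py = rω cosθ + a·ω_rod·cosφ = +2.402 m/s.
|V_P| = √(V_Px² + V_Py²) = 4.3934 m/s.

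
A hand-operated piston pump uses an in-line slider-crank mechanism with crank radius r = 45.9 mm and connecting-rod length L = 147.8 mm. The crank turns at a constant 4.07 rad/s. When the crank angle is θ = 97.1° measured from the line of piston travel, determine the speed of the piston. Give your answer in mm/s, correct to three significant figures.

ω = 4.07 rad/s
For an in-line slider-crank, x = r cosθ + √(L² − r² sin²θ), so v = −rω sinθ·[1 + r cosθ/√(L² − r² sin²θ)].
With r = 0.0459 m, L = 0.1478 m, θ = 97.1°: √(L² − r² sin²θ) = 0.14061 m.
v = −0.0459·4.07·0.99233·[1 + 0.0459·-0.12360/0.14061] = -0.1779 m/s.
|v| = 0.1779 m/s = 177.9 mm/s.

178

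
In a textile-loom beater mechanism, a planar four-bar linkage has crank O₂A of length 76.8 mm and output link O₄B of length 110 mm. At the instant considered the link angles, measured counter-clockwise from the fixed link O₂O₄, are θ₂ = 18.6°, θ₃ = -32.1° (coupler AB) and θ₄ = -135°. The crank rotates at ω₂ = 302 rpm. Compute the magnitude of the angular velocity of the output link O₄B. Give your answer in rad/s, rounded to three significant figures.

ω₂ = 31.63 rad/s (from 302 rpm).
Differentiating the loop-closure r₂e^{iθ₂}+r₃e^{iθ₃}=r₁+r₄e^{iθ₄} gives r₂ω₂e^{iθ₂}+r₃ω₃e^{iθ₃}=r₄ω₄e^{iθ₄}.
Eliminating the other unknown: ω₄ = r₂ω₂ sin(θ₂−θ₃) / [r₄ sin(θ₄−θ₃)].
Numerator sine = +0.77384; denominator sine = -0.97476.
Result = 0.0768·31.63·(+0.77384) / (0.11·(-0.97476)) = -17.529 rad/s; magnitude 17.529 rad/s.

17.5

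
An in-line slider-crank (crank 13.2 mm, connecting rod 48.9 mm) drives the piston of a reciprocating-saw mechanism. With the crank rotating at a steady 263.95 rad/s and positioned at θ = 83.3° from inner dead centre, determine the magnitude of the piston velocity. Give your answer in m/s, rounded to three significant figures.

ω = 263.9 rad/s
For an in-line slider-crank, x = r cosθ + √(L² − r² sin²θ), so v = −rω sinθ·[1 + r cosθ/√(L² − r² sin²θ)].
With r = 0.0132 m, L = 0.0489 m, θ = 83.3°: √(L² − r² sin²θ) = 0.04711 m.
v = −0.0132·263.9·0.99317·[1 + 0.0132·0.11667/0.04711] = -3.5735 m/s.
|v| = 3.5735 m/s.

3.57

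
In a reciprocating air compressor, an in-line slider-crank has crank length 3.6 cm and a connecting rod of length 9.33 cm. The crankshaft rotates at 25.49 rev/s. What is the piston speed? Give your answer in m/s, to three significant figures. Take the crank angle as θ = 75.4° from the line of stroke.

6.16

ω = 2π·25.5 = 160.2 rad/s
For an in-line slider-crank, x = r cosθ + √(L² − r² sin²θ), so v = −rω sinθ·[1 + r cosθ/√(L² − r² sin²θ)].
With r = 0.036 m, L = 0.0933 m, θ = 75.4°: √(L² − r² sin²θ) = 0.086552 m.
v = −0.036·160.2·0.96771·[1 + 0.036·0.25207/0.086552] = -6.1645 m/s.
|v| = 6.1645 m/s.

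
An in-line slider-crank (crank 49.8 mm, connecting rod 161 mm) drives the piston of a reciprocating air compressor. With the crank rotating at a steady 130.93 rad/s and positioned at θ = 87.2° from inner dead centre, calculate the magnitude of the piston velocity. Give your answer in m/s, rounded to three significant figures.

ω = 130.9 rad/s
For an in-line slider-crank, x = r cosθ + √(L² − r² sin²θ), so v = −rω sinθ·[1 + r cosθ/√(L² − r² sin²θ)].
With r = 0.0498 m, L = 0.161 m, θ = 87.2°: √(L² − r² sin²θ) = 0.15312 m.
v = −0.0498·130.9·0.99881·[1 + 0.0498·0.04885/0.15312] = -6.616 m/s.
|v| = 6.616 m/s.

6.62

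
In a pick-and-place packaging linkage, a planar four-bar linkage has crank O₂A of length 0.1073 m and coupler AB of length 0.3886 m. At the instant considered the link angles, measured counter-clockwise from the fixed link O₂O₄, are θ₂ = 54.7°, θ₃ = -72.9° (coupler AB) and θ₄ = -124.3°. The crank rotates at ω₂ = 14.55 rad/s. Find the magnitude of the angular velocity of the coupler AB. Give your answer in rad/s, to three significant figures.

0.0897

ω₂ = 14.55 rad/s
Differentiating the loop-closure r₂e^{iθ₂}+r₃e^{iθ₃}=r₁+r₄e^{iθ₄} gives r₂ω₂e^{iθ₂}+r₃ω₃e^{iθ₃}=r₄ω₄e^{iθ₄}.
Eliminating the other unknown: ω₃ = r₂ω₂ sin(θ₄−θ₂) / [r₃ sin(θ₃−θ₄)].
Numerator sine = -0.01745; denominator sine = +0.78152.
Result = 0.1073·14.55·(-0.01745) / (0.3886·(+0.78152)) = -0.089717 rad/s; magnitude 0.089717 rad/s.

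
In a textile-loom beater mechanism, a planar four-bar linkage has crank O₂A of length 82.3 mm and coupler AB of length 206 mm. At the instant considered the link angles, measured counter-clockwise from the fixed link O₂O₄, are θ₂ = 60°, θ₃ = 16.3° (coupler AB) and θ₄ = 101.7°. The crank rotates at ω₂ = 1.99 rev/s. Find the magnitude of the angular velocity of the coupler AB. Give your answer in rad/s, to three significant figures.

3.33

ω₂ = 12.5 rad/s (from 1.99 rev/s).
Differentiating the loop-closure r₂e^{iθ₂}+r₃e^{iθ₃}=r₁+r₄e^{iθ₄} gives r₂ω₂e^{iθ₂}+r₃ω₃e^{iθ₃}=r₄ω₄e^{iθ₄}.
Eliminating the other unknown: ω₃ = r₂ω₂ sin(θ₄−θ₂) / [r₃ sin(θ₃−θ₄)].
Numerator sine = +0.66523; denominator sine = -0.99678.
Result = 0.0823·12.5·(+0.66523) / (0.206·(-0.99678)) = -3.3338 rad/s; magnitude 3.3338 rad/s.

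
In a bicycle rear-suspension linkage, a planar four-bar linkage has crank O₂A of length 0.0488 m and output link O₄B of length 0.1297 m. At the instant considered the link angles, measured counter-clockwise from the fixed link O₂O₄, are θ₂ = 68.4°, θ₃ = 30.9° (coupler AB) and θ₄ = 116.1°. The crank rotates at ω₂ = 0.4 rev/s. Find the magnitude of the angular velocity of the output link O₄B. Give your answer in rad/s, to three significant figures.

0.578

ω₂ = 2.513 rad/s (from 0.4 rev/s).
Differentiating the loop-closure r₂e^{iθ₂}+r₃e^{iθ₃}=r₁+r₄e^{iθ₄} gives r₂ω₂e^{iθ₂}+r₃ω₃e^{iθ₃}=r₄ω₄e^{iθ₄}.
Eliminating the other unknown: ω₄ = r₂ω₂ sin(θ₂−θ₃) / [r₄ sin(θ₄−θ₃)].
Numerator sine = +0.60876; denominator sine = +0.99649.
Result = 0.0488·2.513·(+0.60876) / (0.1297·(+0.99649)) = +0.57769 rad/s; magnitude 0.57769 rad/s.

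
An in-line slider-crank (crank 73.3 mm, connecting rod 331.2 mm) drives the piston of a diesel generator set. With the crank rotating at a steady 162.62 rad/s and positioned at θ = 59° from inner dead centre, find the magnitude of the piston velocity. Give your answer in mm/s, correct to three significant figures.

11400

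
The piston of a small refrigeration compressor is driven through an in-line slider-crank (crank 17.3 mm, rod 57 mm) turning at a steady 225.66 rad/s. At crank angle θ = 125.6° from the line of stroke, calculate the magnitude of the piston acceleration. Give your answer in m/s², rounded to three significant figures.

596

ω = 225.7 rad/s
x(θ) = r cosθ + √(L² − r² sin²θ); with ω constant, a = ω²·d²x/dθ².
d²x/dθ² = −r cosθ − r²(cos2θ)/√u − r⁴ sin²2θ/(4u^{3/2}),  u = L² − r² sin²θ = 0.00305113 m².
Substituting r = 0.0173 m, L = 0.057 m, θ = 125.6°: d²x/dθ² = +0.011698 m.
a = ω²·d²x/dθ² = (225.7)²·(+0.011698) = +595.68 m/s²;  |a| = 595.68 m/s².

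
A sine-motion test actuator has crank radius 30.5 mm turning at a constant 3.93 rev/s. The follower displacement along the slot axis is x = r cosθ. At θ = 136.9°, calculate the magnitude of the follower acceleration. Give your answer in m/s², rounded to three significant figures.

13.6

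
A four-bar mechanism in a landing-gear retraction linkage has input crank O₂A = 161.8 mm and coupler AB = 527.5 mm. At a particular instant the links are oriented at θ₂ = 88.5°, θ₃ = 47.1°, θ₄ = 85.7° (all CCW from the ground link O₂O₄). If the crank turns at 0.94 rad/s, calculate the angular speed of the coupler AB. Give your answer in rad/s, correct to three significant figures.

ω₂ = 0.94 rad/s
Differentiating the loop-closure r₂e^{iθ₂}+r₃e^{iθ₃}=r₁+r₄e^{iθ₄} gives r₂ω₂e^{iθ₂}+r₃ω₃e^{iθ₃}=r₄ω₄e^{iθ₄}.
Eliminating the other unknown: ω₃ = r₂ω₂ sin(θ₄−θ₂) / [r₃ sin(θ₃−θ₄)].
Numerator sine = -0.04885; denominator sine = -0.62388.
Result = 0.1618·0.94·(-0.04885) / (0.5275·(-0.62388)) = +0.022576 rad/s; magnitude 0.022576 rad/s.

0.0226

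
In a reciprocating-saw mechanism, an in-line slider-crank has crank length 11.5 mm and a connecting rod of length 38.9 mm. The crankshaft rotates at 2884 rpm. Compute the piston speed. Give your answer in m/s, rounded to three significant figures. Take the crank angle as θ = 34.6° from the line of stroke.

2.46

ω = 2π·2884/60 = 302 rad/s
For an in-line slider-crank, x = r cosθ + √(L² − r² sin²θ), so v = −rω sinθ·[1 + r cosθ/√(L² − r² sin²θ)].
With r = 0.0115 m, L = 0.0389 m, θ = 34.6°: √(L² − r² sin²θ) = 0.038348 m.
v = −0.0115·302·0.56784·[1 + 0.0115·0.82314/0.038348] = -2.459 m/s.
|v| = 2.459 m/s.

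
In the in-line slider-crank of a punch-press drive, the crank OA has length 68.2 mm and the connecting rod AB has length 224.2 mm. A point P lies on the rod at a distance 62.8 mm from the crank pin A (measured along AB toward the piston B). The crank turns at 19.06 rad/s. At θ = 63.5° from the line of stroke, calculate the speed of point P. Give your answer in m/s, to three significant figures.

ω = 19.06 rad/s.  Crank-pin speed |V_A| = rω = 1.2999 m/s, perpendicular to OA.
Rod angle: sinφ = −(r/L) sinθ ⇒ φ = -15.797°; ω_rod = −rω cosθ/√(L²−r²sin²θ) = -2.6886 rad/s.
V_P = V_A + ω_rod × AP, with AP = 0.0628 m along the rod.
Components: V_Px = −rω sinθ − a·ω_rod·sinφ = -1.2093 m/s;  V_Py = rω cosθ + a·ω_rod·cosφ = +0.41754 m/s.
|V_P| = √(V_Px² + V_Py²) = 1.2793 m/s.

1.28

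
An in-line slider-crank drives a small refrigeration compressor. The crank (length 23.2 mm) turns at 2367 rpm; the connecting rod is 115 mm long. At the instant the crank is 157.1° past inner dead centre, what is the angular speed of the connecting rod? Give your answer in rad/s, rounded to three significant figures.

ω = 247.9 rad/s (converted from 2367 rpm).
The rod makes angle φ with the slider axis where L sinφ = r sinθ; differentiating, L cosφ·φ̇ = r ω cosθ.
L cosφ = √(L² − r² sin²θ) = 0.11465 m.
|ω_rod| = r ω |cosθ| / √(L² − r² sin²θ) = 0.0232·247.9·0.92119/0.11465 = 46.207 rad/s.

46.2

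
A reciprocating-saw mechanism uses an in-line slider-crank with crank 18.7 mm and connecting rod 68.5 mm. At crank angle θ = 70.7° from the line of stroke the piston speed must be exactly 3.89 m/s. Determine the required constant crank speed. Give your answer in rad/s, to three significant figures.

202

For an in-line slider-crank, |v_piston| = rω|sinθ|·[1 + r cosθ/√(L² − r² sin²θ)].
With r = 0.0187 m, L = 0.0685 m, θ = 70.7°: the bracketed kinematic factor |dx/dθ| = 0.019297 m.
ω = v/|dx/dθ| = 3.89/0.019297 = 201.58 rad/s.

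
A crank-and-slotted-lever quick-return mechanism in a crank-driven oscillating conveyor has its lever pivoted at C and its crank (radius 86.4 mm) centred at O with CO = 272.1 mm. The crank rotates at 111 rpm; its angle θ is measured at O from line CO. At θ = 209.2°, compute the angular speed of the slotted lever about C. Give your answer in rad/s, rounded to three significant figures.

3.75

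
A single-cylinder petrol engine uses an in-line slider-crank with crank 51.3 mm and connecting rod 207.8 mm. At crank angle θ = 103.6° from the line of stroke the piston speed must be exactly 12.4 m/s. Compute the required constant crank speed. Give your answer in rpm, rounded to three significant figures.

For an in-line slider-crank, |v_piston| = rω|sinθ|·[1 + r cosθ/√(L² − r² sin²θ)].
With r = 0.0513 m, L = 0.2078 m, θ = 103.6°: the bracketed kinematic factor |dx/dθ| = 0.04688 m.
ω = v/|dx/dθ| = 12.4/0.04688 = 264.5 rad/s.
N = 60ω/(2π) = 2525.8 rpm.

2530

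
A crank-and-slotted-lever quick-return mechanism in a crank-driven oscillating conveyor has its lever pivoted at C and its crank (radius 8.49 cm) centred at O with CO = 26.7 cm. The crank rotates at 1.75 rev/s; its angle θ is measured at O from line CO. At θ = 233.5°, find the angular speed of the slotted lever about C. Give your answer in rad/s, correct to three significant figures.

ω = 11 rad/s (from 1.75 rev/s).
Crank pin A relative to C: A = (d + r cosθ, r sinθ); lever angle φ = atan2(r sinθ, d + r cosθ).
Differentiating tanφ: φ̇ = rω(d cosθ + r)/(d² + r² + 2dr cosθ).
d² + r² + 2dr cosθ = |CA|² = 0.0515298 m²;  d cosθ + r = -0.073918 m.
|ω_lever| = |0.0849·11·-0.073918| / 0.0515298 = 1.3391 rad/s.

1.34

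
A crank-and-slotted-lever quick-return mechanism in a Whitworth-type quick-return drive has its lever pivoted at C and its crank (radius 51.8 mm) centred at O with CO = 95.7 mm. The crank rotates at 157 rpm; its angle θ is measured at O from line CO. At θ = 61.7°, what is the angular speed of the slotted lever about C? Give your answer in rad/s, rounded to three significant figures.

ω = 16.44 rad/s (from 157 rpm).
Crank pin A relative to C: A = (d + r cosθ, r sinθ); lever angle φ = atan2(r sinθ, d + r cosθ).
Differentiating tanφ: φ̇ = rω(d cosθ + r)/(d² + r² + 2dr cosθ).
d² + r² + 2dr cosθ = |CA|² = 0.0165421 m²;  d cosθ + r = +0.09717 m.
|ω_lever| = |0.0518·16.44·+0.09717| / 0.0165421 = 5.0027 rad/s.

5.00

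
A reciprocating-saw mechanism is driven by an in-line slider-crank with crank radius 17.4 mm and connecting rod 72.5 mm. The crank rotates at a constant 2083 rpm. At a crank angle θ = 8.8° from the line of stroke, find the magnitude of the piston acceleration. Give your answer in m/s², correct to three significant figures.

ω = 2π·2083/60 = 218.1 rad/s
x(θ) = r cosθ + √(L² − r² sin²θ); with ω constant, a = ω²·d²x/dθ².
d²x/dθ² = −r cosθ − r²(cos2θ)/√u − r⁴ sin²2θ/(4u^{3/2}),  u = L² − r² sin²θ = 0.00524916 m².
Substituting r = 0.0174 m, L = 0.0725 m, θ = 8.8°: d²x/dθ² = -0.021184 m.
a = ω²·d²x/dθ² = (218.1)²·(-0.021184) = -1008 m/s²;  |a| = 1008 m/s².

1010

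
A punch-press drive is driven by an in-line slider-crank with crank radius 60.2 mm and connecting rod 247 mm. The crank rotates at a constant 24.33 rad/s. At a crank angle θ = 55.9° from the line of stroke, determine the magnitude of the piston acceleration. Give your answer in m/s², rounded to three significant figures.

ω = 24.33 rad/s
x(θ) = r cosθ + √(L² − r² sin²θ); with ω constant, a = ω²·d²x/dθ².
d²x/dθ² = −r cosθ − r²(cos2θ)/√u − r⁴ sin²2θ/(4u^{3/2}),  u = L² − r² sin²θ = 0.0585241 m².
Substituting r = 0.0602 m, L = 0.247 m, θ = 55.9°: d²x/dθ² = -0.028387 m.
a = ω²·d²x/dθ² = (24.33)²·(-0.028387) = -16.804 m/s²;  |a| = 16.804 m/s².

16.8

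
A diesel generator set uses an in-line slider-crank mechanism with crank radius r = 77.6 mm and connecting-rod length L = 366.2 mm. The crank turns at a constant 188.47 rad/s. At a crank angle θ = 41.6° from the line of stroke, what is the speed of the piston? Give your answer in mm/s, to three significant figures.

ω = 188.5 rad/s
For an in-line slider-crank, x = r cosθ + √(L² − r² sin²θ), so v = −rω sinθ·[1 + r cosθ/√(L² − r² sin²θ)].
With r = 0.0776 m, L = 0.3662 m, θ = 41.6°: √(L² − r² sin²θ) = 0.36256 m.
v = −0.0776·188.5·0.66393·[1 + 0.0776·0.74780/0.36256] = -11.264 m/s.
|v| = 11.264 m/s = 11264 mm/s.

11300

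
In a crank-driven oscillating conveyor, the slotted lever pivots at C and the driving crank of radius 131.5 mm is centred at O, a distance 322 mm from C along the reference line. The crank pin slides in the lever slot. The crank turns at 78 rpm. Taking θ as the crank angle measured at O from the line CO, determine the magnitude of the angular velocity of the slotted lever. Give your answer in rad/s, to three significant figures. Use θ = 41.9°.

2.17

ω = 8.168 rad/s (from 78 rpm).
Crank pin A relative to C: A = (d + r cosθ, r sinθ); lever angle φ = atan2(r sinθ, d + r cosθ).
Differentiating tanφ: φ̇ = rω(d cosθ + r)/(d² + r² + 2dr cosθ).
d² + r² + 2dr cosθ = |CA|² = 0.184009 m²;  d cosθ + r = +0.37117 m.
|ω_lever| = |0.1315·8.168·+0.37117| / 0.184009 = 2.1666 rad/s.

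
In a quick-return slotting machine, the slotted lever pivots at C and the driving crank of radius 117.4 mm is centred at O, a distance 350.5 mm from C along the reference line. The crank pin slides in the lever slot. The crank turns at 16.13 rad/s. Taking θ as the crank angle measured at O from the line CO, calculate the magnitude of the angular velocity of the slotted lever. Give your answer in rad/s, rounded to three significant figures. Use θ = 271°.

ω = 16.13 rad/s
Crank pin A relative to C: A = (d + r cosθ, r sinθ); lever angle φ = atan2(r sinθ, d + r cosθ).
Differentiating tanφ: φ̇ = rω(d cosθ + r)/(d² + r² + 2dr cosθ).
d² + r² + 2dr cosθ = |CA|² = 0.138069 m²;  d cosθ + r = +0.12352 m.
|ω_lever| = |0.1174·16.13·+0.12352| / 0.138069 = 1.6941 rad/s.

1.69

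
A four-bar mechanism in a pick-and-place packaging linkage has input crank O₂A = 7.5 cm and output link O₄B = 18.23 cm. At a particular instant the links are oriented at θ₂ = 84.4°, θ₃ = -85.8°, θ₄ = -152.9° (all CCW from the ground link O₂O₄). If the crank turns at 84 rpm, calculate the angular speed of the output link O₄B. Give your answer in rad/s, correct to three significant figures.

ω₂ = 8.796 rad/s (from 84 rpm).
Differentiating the loop-closure r₂e^{iθ₂}+r₃e^{iθ₃}=r₁+r₄e^{iθ₄} gives r₂ω₂e^{iθ₂}+r₃ω₃e^{iθ₃}=r₄ω₄e^{iθ₄}.
Eliminating the other unknown: ω₄ = r₂ω₂ sin(θ₂−θ₃) / [r₄ sin(θ₄−θ₃)].
Numerator sine = +0.17021; denominator sine = -0.92119.
Result = 0.075·8.796·(+0.17021) / (0.1823·(-0.92119)) = -0.66868 rad/s; magnitude 0.66868 rad/s.

0.669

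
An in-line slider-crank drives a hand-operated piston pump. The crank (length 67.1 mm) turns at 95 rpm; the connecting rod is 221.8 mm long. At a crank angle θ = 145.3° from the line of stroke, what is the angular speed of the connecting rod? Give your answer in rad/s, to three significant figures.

ω = 9.948 rad/s (converted from 95 rpm).
The rod makes angle φ with the slider axis where L sinφ = r sinθ; differentiating, L cosφ·φ̇ = r ω cosθ.
L cosφ = √(L² − r² sin²θ) = 0.21849 m.
|ω_rod| = r ω |cosθ| / √(L² − r² sin²θ) = 0.0671·9.948·0.82214/0.21849 = 2.5119 rad/s.

2.51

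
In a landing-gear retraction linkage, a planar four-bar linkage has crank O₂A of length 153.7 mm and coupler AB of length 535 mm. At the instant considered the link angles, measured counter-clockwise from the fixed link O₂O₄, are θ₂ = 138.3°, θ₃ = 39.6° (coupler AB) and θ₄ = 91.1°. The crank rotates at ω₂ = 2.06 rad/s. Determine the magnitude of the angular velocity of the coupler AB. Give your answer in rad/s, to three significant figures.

0.555

ω₂ = 2.06 rad/s
Differentiating the loop-closure r₂e^{iθ₂}+r₃e^{iθ₃}=r₁+r₄e^{iθ₄} gives r₂ω₂e^{iθ₂}+r₃ω₃e^{iθ₃}=r₄ω₄e^{iθ₄}.
Eliminating the other unknown: ω₃ = r₂ω₂ sin(θ₄−θ₂) / [r₃ sin(θ₃−θ₄)].
Numerator sine = -0.73373; denominator sine = -0.78261.
Result = 0.1537·2.06·(-0.73373) / (0.535·(-0.78261)) = +0.55485 rad/s; magnitude 0.55485 rad/s.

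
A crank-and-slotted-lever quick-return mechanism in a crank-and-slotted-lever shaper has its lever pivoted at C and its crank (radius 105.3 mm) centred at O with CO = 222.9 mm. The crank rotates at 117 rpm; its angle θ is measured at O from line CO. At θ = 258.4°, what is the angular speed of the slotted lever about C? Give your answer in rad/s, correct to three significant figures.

1.52

ω = 12.25 rad/s (from 117 rpm).
Crank pin A relative to C: A = (d + r cosθ, r sinθ); lever angle φ = atan2(r sinθ, d + r cosθ).
Differentiating tanφ: φ̇ = rω(d cosθ + r)/(d² + r² + 2dr cosθ).
d² + r² + 2dr cosθ = |CA|² = 0.0513334 m²;  d cosθ + r = +0.06048 m.
|ω_lever| = |0.1053·12.25·+0.06048| / 0.0513334 = 1.52 rad/s.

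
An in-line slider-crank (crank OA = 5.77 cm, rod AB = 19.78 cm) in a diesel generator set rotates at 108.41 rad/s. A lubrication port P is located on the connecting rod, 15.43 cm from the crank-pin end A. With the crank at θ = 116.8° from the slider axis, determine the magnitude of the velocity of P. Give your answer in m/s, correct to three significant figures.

ω = 108.4 rad/s.  Crank-pin speed |V_A| = rω = 6.2553 m/s, perpendicular to OA.
Rod angle: sinφ = −(r/L) sinθ ⇒ φ = -15.092°; ω_rod = −rω cosθ/√(L²−r²sin²θ) = +14.768 rad/s.
V_P = V_A + ω_rod × AP, with AP = 0.1543 m along the rod.
Components: V_Px = −rω sinθ − a·ω_rod·sinφ = -4.99 m/s;  V_Py = rω cosθ + a·ω_rod·cosφ = -0.62025 m/s.
|V_P| = √(V_Px² + V_Py²) = 5.0284 m/s.

5.03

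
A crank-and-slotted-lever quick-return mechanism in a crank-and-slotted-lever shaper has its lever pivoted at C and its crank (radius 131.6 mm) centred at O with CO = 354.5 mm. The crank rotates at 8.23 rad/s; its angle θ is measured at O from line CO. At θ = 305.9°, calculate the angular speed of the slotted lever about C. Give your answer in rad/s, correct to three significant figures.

1.86

ω = 8.23 rad/s
Crank pin A relative to C: A = (d + r cosθ, r sinθ); lever angle φ = atan2(r sinθ, d + r cosθ).
Differentiating tanφ: φ̇ = rω(d cosθ + r)/(d² + r² + 2dr cosθ).
d² + r² + 2dr cosθ = |CA|² = 0.1977 m²;  d cosθ + r = +0.33947 m.
|ω_lever| = |0.1316·8.23·+0.33947| / 0.1977 = 1.8597 rad/s.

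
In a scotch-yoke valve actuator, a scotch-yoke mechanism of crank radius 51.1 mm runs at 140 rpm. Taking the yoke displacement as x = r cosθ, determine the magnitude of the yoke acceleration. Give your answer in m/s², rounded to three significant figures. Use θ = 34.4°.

ω = 14.66 rad/s (from 140 rpm).
x = r cosθ ⇒ ẍ = −rω² cosθ (ω constant).
|a| = rω²|cosθ| = 0.0511·(14.66)²·|cos 34.4°| = 9.0625 m/s².

9.06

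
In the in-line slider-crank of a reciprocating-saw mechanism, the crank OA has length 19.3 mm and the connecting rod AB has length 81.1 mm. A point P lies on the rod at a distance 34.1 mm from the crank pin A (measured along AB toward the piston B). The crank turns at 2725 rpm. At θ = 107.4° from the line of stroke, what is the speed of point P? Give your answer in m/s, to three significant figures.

5.18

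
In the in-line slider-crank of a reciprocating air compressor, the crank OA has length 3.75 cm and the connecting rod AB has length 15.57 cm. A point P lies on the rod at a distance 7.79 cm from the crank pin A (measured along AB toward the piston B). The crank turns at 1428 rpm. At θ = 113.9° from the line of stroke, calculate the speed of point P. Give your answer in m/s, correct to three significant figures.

5.00

ω = 149.5 rad/s.  Crank-pin speed |V_A| = rω = 5.6077 m/s, perpendicular to OA.
Rod angle: sinφ = −(r/L) sinθ ⇒ φ = -12.721°; ω_rod = −rω cosθ/√(L²−r²sin²θ) = +14.959 rad/s.
V_P = V_A + ω_rod × AP, with AP = 0.0779 m along the rod.
Components: V_Px = −rω sinθ − a·ω_rod·sinφ = -4.8703 m/s;  V_Py = rω cosθ + a·ω_rod·cosφ = -1.1352 m/s.
|V_P| = √(V_Px² + V_Py²) = 5.0009 m/s.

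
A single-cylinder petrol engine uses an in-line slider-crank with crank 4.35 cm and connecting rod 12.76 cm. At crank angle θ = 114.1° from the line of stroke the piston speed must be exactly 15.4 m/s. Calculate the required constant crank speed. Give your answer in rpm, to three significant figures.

For an in-line slider-crank, |v_piston| = rω|sinθ|·[1 + r cosθ/√(L² − r² sin²θ)].
With r = 0.0435 m, L = 0.1276 m, θ = 114.1°: the bracketed kinematic factor |dx/dθ| = 0.033892 m.
ω = v/|dx/dθ| = 15.4/0.033892 = 454.39 rad/s.
N = 60ω/(2π) = 4339.1 rpm.

4340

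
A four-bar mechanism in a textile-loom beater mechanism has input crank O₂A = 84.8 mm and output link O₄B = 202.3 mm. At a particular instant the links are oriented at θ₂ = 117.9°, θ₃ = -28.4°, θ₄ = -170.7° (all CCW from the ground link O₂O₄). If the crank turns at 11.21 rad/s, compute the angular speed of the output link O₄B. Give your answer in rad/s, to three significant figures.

4.26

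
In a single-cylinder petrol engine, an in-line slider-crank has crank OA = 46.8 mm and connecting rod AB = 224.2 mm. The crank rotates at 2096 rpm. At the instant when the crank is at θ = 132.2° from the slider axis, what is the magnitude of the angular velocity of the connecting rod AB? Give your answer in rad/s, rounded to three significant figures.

31.2

ω = 219.5 rad/s (converted from 2096 rpm).
The rod makes angle φ with the slider axis where L sinφ = r sinθ; differentiating, L cosφ·φ̇ = r ω cosθ.
L cosφ = √(L² − r² sin²θ) = 0.2215 m.
|ω_rod| = r ω |cosθ| / √(L² − r² sin²θ) = 0.0468·219.5·0.67172/0.2215 = 31.151 rad/s.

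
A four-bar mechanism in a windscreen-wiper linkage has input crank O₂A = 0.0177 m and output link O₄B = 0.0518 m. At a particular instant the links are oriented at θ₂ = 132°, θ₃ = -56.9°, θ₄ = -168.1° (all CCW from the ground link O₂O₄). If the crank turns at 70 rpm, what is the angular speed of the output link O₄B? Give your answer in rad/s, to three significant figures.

ω₂ = 7.33 rad/s (from 70 rpm).
Differentiating the loop-closure r₂e^{iθ₂}+r₃e^{iθ₃}=r₁+r₄e^{iθ₄} gives r₂ω₂e^{iθ₂}+r₃ω₃e^{iθ₃}=r₄ω₄e^{iθ₄}.
Eliminating the other unknown: ω₄ = r₂ω₂ sin(θ₂−θ₃) / [r₄ sin(θ₄−θ₃)].
Numerator sine = -0.15471; denominator sine = -0.93232.
Result = 0.0177·7.33·(-0.15471) / (0.0518·(-0.93232)) = +0.41565 rad/s; magnitude 0.41565 rad/s.

0.416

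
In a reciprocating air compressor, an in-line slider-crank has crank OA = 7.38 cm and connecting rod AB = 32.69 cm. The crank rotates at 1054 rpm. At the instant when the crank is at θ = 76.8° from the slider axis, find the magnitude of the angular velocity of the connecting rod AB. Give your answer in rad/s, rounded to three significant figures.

5.83

ω = 110.4 rad/s (converted from 1054 rpm).
The rod makes angle φ with the slider axis where L sinφ = r sinθ; differentiating, L cosφ·φ̇ = r ω cosθ.
L cosφ = √(L² − r² sin²θ) = 0.31891 m.
|ω_rod| = r ω |cosθ| / √(L² − r² sin²θ) = 0.0738·110.4·0.22835/0.31891 = 5.8326 rad/s.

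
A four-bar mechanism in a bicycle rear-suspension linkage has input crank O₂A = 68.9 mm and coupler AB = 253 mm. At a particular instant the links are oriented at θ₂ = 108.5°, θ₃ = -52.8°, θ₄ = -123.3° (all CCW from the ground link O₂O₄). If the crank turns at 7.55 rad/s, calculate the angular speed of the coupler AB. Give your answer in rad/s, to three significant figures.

1.71

ω₂ = 7.55 rad/s
Differentiating the loop-closure r₂e^{iθ₂}+r₃e^{iθ₃}=r₁+r₄e^{iθ₄} gives r₂ω₂e^{iθ₂}+r₃ω₃e^{iθ₃}=r₄ω₄e^{iθ₄}.
Eliminating the other unknown: ω₃ = r₂ω₂ sin(θ₄−θ₂) / [r₃ sin(θ₃−θ₄)].
Numerator sine = +0.78586; denominator sine = +0.94264.
Result = 0.0689·7.55·(+0.78586) / (0.253·(+0.94264)) = +1.7141 rad/s; magnitude 1.7141 rad/s.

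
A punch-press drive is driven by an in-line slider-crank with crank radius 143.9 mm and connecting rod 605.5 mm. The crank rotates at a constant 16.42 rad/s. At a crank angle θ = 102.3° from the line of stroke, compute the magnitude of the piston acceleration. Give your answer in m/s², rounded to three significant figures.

16.9

ω = 16.42 rad/s
x(θ) = r cosθ + √(L² − r² sin²θ); with ω constant, a = ω²·d²x/dθ².
d²x/dθ² = −r cosθ − r²(cos2θ)/√u − r⁴ sin²2θ/(4u^{3/2}),  u = L² − r² sin²θ = 0.346863 m².
Substituting r = 0.1439 m, L = 0.6055 m, θ = 102.3°: d²x/dθ² = +0.062532 m.
a = ω²·d²x/dθ² = (16.42)²·(+0.062532) = +16.86 m/s²;  |a| = 16.86 m/s².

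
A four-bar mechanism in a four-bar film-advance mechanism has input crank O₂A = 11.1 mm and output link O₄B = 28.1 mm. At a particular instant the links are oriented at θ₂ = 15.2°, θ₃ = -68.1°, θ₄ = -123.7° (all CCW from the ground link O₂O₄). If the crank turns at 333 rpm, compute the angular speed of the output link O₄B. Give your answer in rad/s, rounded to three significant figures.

16.6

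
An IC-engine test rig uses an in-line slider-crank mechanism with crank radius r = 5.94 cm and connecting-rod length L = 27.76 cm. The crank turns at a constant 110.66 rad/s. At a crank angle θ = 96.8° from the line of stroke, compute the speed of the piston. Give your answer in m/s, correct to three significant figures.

ω = 110.7 rad/s
For an in-line slider-crank, x = r cosθ + √(L² − r² sin²θ), so v = −rω sinθ·[1 + r cosθ/√(L² − r² sin²θ)].
With r = 0.0594 m, L = 0.2776 m, θ = 96.8°: √(L² − r² sin²θ) = 0.27126 m.
v = −0.0594·110.7·0.99297·[1 + 0.0594·-0.11840/0.27126] = -6.3577 m/s.
|v| = 6.3577 m/s.

6.36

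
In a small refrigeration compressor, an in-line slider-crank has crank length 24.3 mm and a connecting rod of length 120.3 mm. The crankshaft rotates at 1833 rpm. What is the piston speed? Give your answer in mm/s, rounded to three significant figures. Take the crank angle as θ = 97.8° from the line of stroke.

4490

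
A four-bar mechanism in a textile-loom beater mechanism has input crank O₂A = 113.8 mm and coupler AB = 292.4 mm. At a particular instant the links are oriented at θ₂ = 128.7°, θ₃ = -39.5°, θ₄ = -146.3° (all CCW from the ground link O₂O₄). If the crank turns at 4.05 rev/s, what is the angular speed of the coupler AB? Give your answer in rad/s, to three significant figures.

10.3

ω₂ = 25.45 rad/s (from 4.05 rev/s).
Differentiating the loop-closure r₂e^{iθ₂}+r₃e^{iθ₃}=r₁+r₄e^{iθ₄} gives r₂ω₂e^{iθ₂}+r₃ω₃e^{iθ₃}=r₄ω₄e^{iθ₄}.
Eliminating the other unknown: ω₃ = r₂ω₂ sin(θ₄−θ₂) / [r₃ sin(θ₃−θ₄)].
Numerator sine = +0.99619; denominator sine = +0.95732.
Result = 0.1138·25.45·(+0.99619) / (0.2924·(+0.95732)) = +10.306 rad/s; magnitude 10.306 rad/s.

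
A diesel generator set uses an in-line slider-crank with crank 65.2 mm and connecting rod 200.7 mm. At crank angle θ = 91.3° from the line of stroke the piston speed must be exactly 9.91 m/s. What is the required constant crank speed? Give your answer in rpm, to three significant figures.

1460

For an in-line slider-crank, |v_piston| = rω|sinθ|·[1 + r cosθ/√(L² − r² sin²θ)].
With r = 0.0652 m, L = 0.2007 m, θ = 91.3°: the bracketed kinematic factor |dx/dθ| = 0.064675 m.
ω = v/|dx/dθ| = 9.91/0.064675 = 153.23 rad/s.
N = 60ω/(2π) = 1463.2 rpm.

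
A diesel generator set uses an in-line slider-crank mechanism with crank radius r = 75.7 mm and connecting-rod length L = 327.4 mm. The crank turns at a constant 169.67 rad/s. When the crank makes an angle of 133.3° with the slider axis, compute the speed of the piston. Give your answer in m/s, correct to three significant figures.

7.84

ω = 169.7 rad/s
For an in-line slider-crank, x = r cosθ + √(L² − r² sin²θ), so v = −rω sinθ·[1 + r cosθ/√(L² − r² sin²θ)].
With r = 0.0757 m, L = 0.3274 m, θ = 133.3°: √(L² − r² sin²θ) = 0.32273 m.
v = −0.0757·169.7·0.72777·[1 + 0.0757·-0.68582/0.32273] = -7.8438 m/s.
|v| = 7.8438 m/s.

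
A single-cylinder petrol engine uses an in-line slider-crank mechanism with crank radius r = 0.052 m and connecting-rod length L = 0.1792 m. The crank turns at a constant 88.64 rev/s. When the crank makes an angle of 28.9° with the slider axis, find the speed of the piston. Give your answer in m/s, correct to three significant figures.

ω = 2π·88.6 = 556.9 rad/s
For an in-line slider-crank, x = r cosθ + √(L² − r² sin²θ), so v = −rω sinθ·[1 + r cosθ/√(L² − r² sin²θ)].
With r = 0.052 m, L = 0.1792 m, θ = 28.9°: √(L² − r² sin²θ) = 0.17743 m.
v = −0.052·556.9·0.48328·[1 + 0.052·0.87546/0.17743] = -17.587 m/s.
|v| = 17.587 m/s.

17.6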